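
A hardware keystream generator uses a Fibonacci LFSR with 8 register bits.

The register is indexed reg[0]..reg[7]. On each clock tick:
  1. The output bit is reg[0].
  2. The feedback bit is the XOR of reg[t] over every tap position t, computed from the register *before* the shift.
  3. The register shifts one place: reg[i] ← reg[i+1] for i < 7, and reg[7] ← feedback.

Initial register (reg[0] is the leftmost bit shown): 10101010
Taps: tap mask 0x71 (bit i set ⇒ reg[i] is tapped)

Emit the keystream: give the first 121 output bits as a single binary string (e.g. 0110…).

1010101011100000110001010110011001011111101111001101110111001010100101000100101101000110011100111100011011000010001011101

k : reg_k → out_k, fb_k
0: 10101010 → 1, fb=1
1: 01010101 → 0, fb=1
2: 10101011 → 1, fb=1
3: 01010111 → 0, fb=0
4: 10101110 → 1, fb=0
5: 01011100 → 0, fb=0
6: 10111000 → 1, fb=0
7: 01110000 → 0, fb=0
8: 11100000 → 1, fb=1
9: 11000001 → 1, fb=1
10: 10000011 → 1, fb=0
11: 00000110 → 0, fb=0
12: 00001100 → 0, fb=0
13: 00011000 → 0, fb=1
14: 00110001 → 0, fb=0
15: 01100010 → 0, fb=1
16: 11000101 → 1, fb=0
17: 10001010 → 1, fb=1
18: 00010101 → 0, fb=1
19: 00101011 → 0, fb=0
20: 01010110 → 0, fb=0
21: 10101100 → 1, fb=1
22: 01011001 → 0, fb=1
23: 10110011 → 1, fb=0
24: 01100110 → 0, fb=0
25: 11001100 → 1, fb=1
26: 10011001 → 1, fb=0
27: 00110010 → 0, fb=1
28: 01100101 → 0, fb=1
29: 11001011 → 1, fb=1
30: 10010111 → 1, fb=1
31: 00101111 → 0, fb=1
32: 01011111 → 0, fb=1
33: 10111111 → 1, fb=0
34: 01111110 → 0, fb=1
35: 11111101 → 1, fb=1
36: 11111011 → 1, fb=1
37: 11110111 → 1, fb=1
38: 11101111 → 1, fb=0
39: 11011110 → 1, fb=0
40: 10111100 → 1, fb=1
41: 01111001 → 0, fb=1
42: 11110011 → 1, fb=0
43: 11100110 → 1, fb=1
44: 11001101 → 1, fb=1
45: 10011011 → 1, fb=1
46: 00110111 → 0, fb=0
47: 01101110 → 0, fb=1
48: 11011101 → 1, fb=1
49: 10111011 → 1, fb=1
50: 01110111 → 0, fb=0
51: 11101110 → 1, fb=0
52: 11011100 → 1, fb=1
53: 10111001 → 1, fb=0
54: 01110010 → 0, fb=1
55: 11100101 → 1, fb=0
56: 11001010 → 1, fb=1
57: 10010101 → 1, fb=0
58: 00101010 → 0, fb=0
59: 01010100 → 0, fb=1
60: 10101001 → 1, fb=0
61: 01010010 → 0, fb=1
62: 10100101 → 1, fb=0
63: 01001010 → 0, fb=0
64: 10010100 → 1, fb=0
65: 00101000 → 0, fb=1
66: 01010001 → 0, fb=0
67: 10100010 → 1, fb=0
68: 01000100 → 0, fb=1
69: 10001001 → 1, fb=0
70: 00010010 → 0, fb=1
71: 00100101 → 0, fb=1
72: 01001011 → 0, fb=0
73: 10010110 → 1, fb=1
74: 00101101 → 0, fb=0
75: 01011010 → 0, fb=0
76: 10110100 → 1, fb=0
77: 01101000 → 0, fb=1
78: 11010001 → 1, fb=1
79: 10100011 → 1, fb=0
80: 01000110 → 0, fb=0
81: 10001100 → 1, fb=1
82: 00011001 → 0, fb=1
83: 00110011 → 0, fb=1
84: 01100111 → 0, fb=0
85: 11001110 → 1, fb=0
86: 10011100 → 1, fb=1
87: 00111001 → 0, fb=1
88: 01110011 → 0, fb=1
89: 11100111 → 1, fb=1
90: 11001111 → 1, fb=0
91: 10011110 → 1, fb=0
92: 00111100 → 0, fb=0
93: 01111000 → 0, fb=1
94: 11110001 → 1, fb=1
95: 11100011 → 1, fb=0
96: 11000110 → 1, fb=1
97: 10001101 → 1, fb=1
98: 00011011 → 0, fb=0
99: 00110110 → 0, fb=0
100: 01101100 → 0, fb=0
101: 11011000 → 1, fb=0
102: 10110000 → 1, fb=1
103: 01100001 → 0, fb=0
104: 11000010 → 1, fb=0
105: 10000100 → 1, fb=0
106: 00001000 → 0, fb=1
107: 00010001 → 0, fb=0
108: 00100010 → 0, fb=1
109: 01000101 → 0, fb=1
110: 10001011 → 1, fb=1
111: 00010111 → 0, fb=0
112: 00101110 → 0, fb=1
113: 01011101 → 0, fb=0
114: 10111010 → 1, fb=1
115: 01110101 → 0, fb=1
116: 11101011 → 1, fb=1
117: 11010111 → 1, fb=1
118: 10101111 → 1, fb=0
119: 01011110 → 0, fb=1
120: 10111101 → 1, fb=1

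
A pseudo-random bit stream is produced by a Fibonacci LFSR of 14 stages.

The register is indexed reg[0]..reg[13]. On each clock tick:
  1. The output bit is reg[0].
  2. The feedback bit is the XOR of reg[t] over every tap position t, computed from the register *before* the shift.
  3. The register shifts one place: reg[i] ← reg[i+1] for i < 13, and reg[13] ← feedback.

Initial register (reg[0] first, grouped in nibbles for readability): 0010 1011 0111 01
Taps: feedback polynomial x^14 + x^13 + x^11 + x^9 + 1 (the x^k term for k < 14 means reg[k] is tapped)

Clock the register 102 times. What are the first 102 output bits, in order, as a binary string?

001010110111011010001111100110010110111101011000010110001101011000011111100110101010101110000100000010

tick  register→output (feedback)
  0  00101011011101→0 (1)
  1  01010110111011→0 (0)
  2  10101101110110→1 (1)
  3  01011011101101→0 (0)
  4  10110111011010→1 (0)
  5  01101110110100→0 (0)
  6  11011101101000→1 (1)
  7  10111011010001→1 (1)
  8  01110110100011→0 (1)
  9  11101101000111→1 (1)
 10  11011010001111→1 (1)
 11  10110100011111→1 (0)
 12  01101000111110→0 (0)
 13  11010001111100→1 (1)
 14  10100011111001→1 (1)
 15  01000111110011→0 (0)
 16  10001111100110→1 (0)
 17  00011111001100→0 (1)
 18  00111110011001→0 (0)
 19  01111100110010→0 (1)
 20  11111001100101→1 (1)
 21  11110011001011→1 (0)
 22  11100110010110→1 (1)
 23  11001100101101→1 (1)
 24  10011001011011→1 (1)
 25  00110010110111→0 (1)
 26  01100101101111→0 (0)
 27  11001011011110→1 (1)
 28  10010110111101→1 (0)
 29  00101101111010→0 (1)
 30  01011011110101→0 (1)
 31  10110111101011→1 (0)
 32  01101111010110→0 (0)
 33  11011110101100→1 (0)
 34  10111101011000→1 (0)
 35  01111010110000→0 (1)
 36  11110101100001→1 (0)
 37  11101011000010→1 (1)
 38  11010110000101→1 (1)
 39  10101100001011→1 (0)
 40  01011000010110→0 (0)
 41  10110000101100→1 (0)
 42  01100001011000→0 (1)
 43  11000010110001→1 (1)
 44  10000101100011→1 (0)
 45  00001011000110→0 (1)
 46  00010110001101→0 (0)
 47  00101100011010→0 (1)
 48  01011000110101→0 (1)
 49  10110001101011→1 (0)
 50  01100011010110→0 (0)
 51  11000110101100→1 (0)
 52  10001101011000→1 (0)
 53  00011010110000→0 (1)
 54  00110101100001→0 (1)
 55  01101011000011→0 (1)
 56  11010110000111→1 (1)
 57  10101100001111→1 (1)
 58  01011000011111→0 (1)
 59  10110000111111→1 (0)
 60  01100001111110→0 (0)
 61  11000011111100→1 (1)
 62  10000111111001→1 (1)
 63  00001111110011→0 (0)
 64  00011111100110→0 (1)
 65  00111111001101→0 (0)
 66  01111110011010→0 (1)
 67  11111100110101→1 (0)
 68  11111001101010→1 (1)
 69  11110011010101→1 (0)
 70  11100110101010→1 (1)
 71  11001101010101→1 (0)
 72  10011010101010→1 (1)
 73  00110101010101→0 (1)
 74  01101010101011→0 (1)
 75  11010101010111→1 (0)
 76  10101010101110→1 (0)
 77  01010101011100→0 (0)
 78  10101010111000→1 (0)
 79  01010101110000→0 (1)
 80  10101011100001→1 (0)
 81  01010111000010→0 (0)
 82  10101110000100→1 (0)
 83  01011100001000→0 (0)
 84  10111000010000→1 (0)
 85  01110000100000→0 (0)
 86  11100001000000→1 (1)
 87  11000010000001→1 (0)
 88  10000100000010→1 (1)
 89  00001000000101→0 (0)
 90  00010000001010→0 (0)
 91  00100000010100→0 (0)
 92  01000000101000→0 (0)
 93  10000001010000→1 (0)
 94  00000010100000→0 (0)
 95  00000101000000→0 (0)
 96  00001010000000→0 (0)
 97  00010100000000→0 (0)
 98  00101000000000→0 (0)
 99  01010000000000→0 (0)
100  10100000000000→1 (1)
101  01000000000001→0 (1)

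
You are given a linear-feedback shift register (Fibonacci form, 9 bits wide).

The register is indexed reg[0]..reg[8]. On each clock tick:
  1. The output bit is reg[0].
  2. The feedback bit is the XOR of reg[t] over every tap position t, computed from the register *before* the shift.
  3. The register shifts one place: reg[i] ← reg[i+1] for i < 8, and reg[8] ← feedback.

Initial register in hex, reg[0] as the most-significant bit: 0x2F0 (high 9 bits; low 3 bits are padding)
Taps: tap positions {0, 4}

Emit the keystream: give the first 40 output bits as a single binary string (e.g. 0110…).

tick  register→output (feedback)
  0  001011110→0 (1)
  1  010111101→0 (1)
  2  101111011→1 (0)
  3  011110110→0 (1)
  4  111101101→1 (1)
  5  111011011→1 (0)
  6  110110110→1 (0)
  7  101101100→1 (1)
  8  011011001→0 (1)
  9  110110011→1 (0)
 10  101100110→1 (1)
 11  011001101→0 (0)
 12  110011010→1 (0)
 13  100110100→1 (0)
 14  001101000→0 (0)
 15  011010000→0 (1)
 16  110100001→1 (1)
 17  101000011→1 (1)
 18  010000111→0 (0)
 19  100001110→1 (1)
 20  000011101→0 (1)
 21  000111011→0 (1)
 22  001110111→0 (1)
 23  011101111→0 (0)
 24  111011110→1 (0)
 25  110111100→1 (0)
 26  101111000→1 (0)
 27  011110000→0 (1)
 28  111100001→1 (1)
 29  111000011→1 (1)
 30  110000111→1 (1)
 31  100001111→1 (1)
 32  000011111→0 (1)
 33  000111111→0 (1)
 34  001111111→0 (1)
 35  011111111→0 (1)
 36  111111111→1 (0)
 37  111111110→1 (0)
 38  111111100→1 (0)
 39  111111000→1 (0)

0010111101101100110100001110111100001111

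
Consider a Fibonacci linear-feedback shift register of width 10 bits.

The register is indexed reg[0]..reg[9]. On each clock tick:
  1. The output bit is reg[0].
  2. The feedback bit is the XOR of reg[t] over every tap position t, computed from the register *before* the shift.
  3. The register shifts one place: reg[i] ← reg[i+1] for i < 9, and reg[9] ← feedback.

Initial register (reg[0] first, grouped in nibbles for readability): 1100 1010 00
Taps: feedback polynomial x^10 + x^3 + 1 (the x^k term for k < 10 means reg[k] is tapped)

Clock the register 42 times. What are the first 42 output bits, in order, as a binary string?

tick  register→output (feedback)
  0  1100101000→1 (1)
  1  1001010001→1 (0)
  2  0010100010→0 (0)
  3  0101000100→0 (1)
  4  1010001001→1 (1)
  5  0100010011→0 (0)
  6  1000100110→1 (1)
  7  0001001101→0 (1)
  8  0010011011→0 (0)
  9  0100110110→0 (0)
 10  1001101100→1 (0)
 11  0011011000→0 (1)
 12  0110110001→0 (0)
 13  1101100010→1 (0)
 14  1011000100→1 (0)
 15  0110001000→0 (0)
 16  1100010000→1 (1)
 17  1000100001→1 (1)
 18  0001000011→0 (1)
 19  0010000111→0 (0)
 20  0100001110→0 (0)
 21  1000011100→1 (1)
 22  0000111001→0 (0)
 23  0001110010→0 (1)
 24  0011100101→0 (1)
 25  0111001011→0 (1)
 26  1110010111→1 (1)
 27  1100101111→1 (1)
 28  1001011111→1 (0)
 29  0010111110→0 (0)
 30  0101111100→0 (1)
 31  1011111001→1 (0)
 32  0111110010→0 (1)
 33  1111100101→1 (0)
 34  1111001010→1 (0)
 35  1110010100→1 (1)
 36  1100101001→1 (1)
 37  1001010011→1 (0)
 38  0010100110→0 (0)
 39  0101001100→0 (1)
 40  1010011001→1 (1)
 41  0100110011→0 (0)

110010100010011011000100001110010111110010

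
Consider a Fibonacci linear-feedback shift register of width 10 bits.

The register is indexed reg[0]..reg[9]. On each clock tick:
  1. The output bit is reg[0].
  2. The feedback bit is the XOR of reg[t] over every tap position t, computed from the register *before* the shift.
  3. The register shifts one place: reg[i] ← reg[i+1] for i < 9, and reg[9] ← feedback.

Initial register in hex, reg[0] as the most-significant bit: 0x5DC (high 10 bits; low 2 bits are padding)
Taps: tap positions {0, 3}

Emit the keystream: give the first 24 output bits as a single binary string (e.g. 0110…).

010111011110110010100010

k : reg_k → out_k, fb_k
0: 0101110111 → 0, fb=1
1: 1011101111 → 1, fb=0
2: 0111011110 → 0, fb=1
3: 1110111101 → 1, fb=1
4: 1101111011 → 1, fb=0
5: 1011110110 → 1, fb=0
6: 0111101100 → 0, fb=1
7: 1111011001 → 1, fb=0
8: 1110110010 → 1, fb=1
9: 1101100101 → 1, fb=0
10: 1011001010 → 1, fb=0
11: 0110010100 → 0, fb=0
12: 1100101000 → 1, fb=1
13: 1001010001 → 1, fb=0
14: 0010100010 → 0, fb=0
15: 0101000100 → 0, fb=1
16: 1010001001 → 1, fb=1
17: 0100010011 → 0, fb=0
18: 1000100110 → 1, fb=1
19: 0001001101 → 0, fb=1
20: 0010011011 → 0, fb=0
21: 0100110110 → 0, fb=0
22: 1001101100 → 1, fb=0
23: 0011011000 → 0, fb=1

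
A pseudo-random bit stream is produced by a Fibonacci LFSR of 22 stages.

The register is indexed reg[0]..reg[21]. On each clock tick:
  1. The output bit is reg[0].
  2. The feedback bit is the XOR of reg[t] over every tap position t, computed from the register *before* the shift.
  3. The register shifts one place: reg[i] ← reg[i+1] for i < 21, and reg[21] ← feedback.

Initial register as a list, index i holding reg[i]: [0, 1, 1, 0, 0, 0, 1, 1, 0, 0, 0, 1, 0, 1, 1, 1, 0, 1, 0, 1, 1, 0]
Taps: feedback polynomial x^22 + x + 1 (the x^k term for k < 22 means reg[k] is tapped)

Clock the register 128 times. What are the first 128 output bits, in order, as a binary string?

01100011000101110101101010010100111001111011111011110100101000110000110001110111100101000101001001100010111100111101101010011100

k : reg_k → out_k, fb_k
0: 0110001100010111010110 → 0, fb=1
1: 1100011000101110101101 → 1, fb=0
2: 1000110001011101011010 → 1, fb=1
3: 0001100010111010110101 → 0, fb=0
4: 0011000101110101101010 → 0, fb=0
5: 0110001011101011010100 → 0, fb=1
6: 1100010111010110101001 → 1, fb=0
7: 1000101110101101010010 → 1, fb=1
8: 0001011101011010100101 → 0, fb=0
9: 0010111010110101001010 → 0, fb=0
10: 0101110101101010010100 → 0, fb=1
11: 1011101011010100101001 → 1, fb=1
12: 0111010110101001010011 → 0, fb=1
13: 1110101101010010100111 → 1, fb=0
14: 1101011010100101001110 → 1, fb=0
15: 1010110101001010011100 → 1, fb=1
16: 0101101010010100111001 → 0, fb=1
17: 1011010100101001110011 → 1, fb=1
18: 0110101001010011100111 → 0, fb=1
19: 1101010010100111001111 → 1, fb=0
20: 1010100101001110011110 → 1, fb=1
21: 0101001010011100111101 → 0, fb=1
22: 1010010100111001111011 → 1, fb=1
23: 0100101001110011110111 → 0, fb=1
24: 1001010011100111101111 → 1, fb=1
25: 0010100111001111011111 → 0, fb=0
26: 0101001110011110111110 → 0, fb=1
27: 1010011100111101111101 → 1, fb=1
28: 0100111001111011111011 → 0, fb=1
29: 1001110011110111110111 → 1, fb=1
30: 0011100111101111101111 → 0, fb=0
31: 0111001111011111011110 → 0, fb=1
32: 1110011110111110111101 → 1, fb=0
33: 1100111101111101111010 → 1, fb=0
34: 1001111011111011110100 → 1, fb=1
35: 0011110111110111101001 → 0, fb=0
36: 0111101111101111010010 → 0, fb=1
37: 1111011111011110100101 → 1, fb=0
38: 1110111110111101001010 → 1, fb=0
39: 1101111101111010010100 → 1, fb=0
40: 1011111011110100101000 → 1, fb=1
41: 0111110111101001010001 → 0, fb=1
42: 1111101111010010100011 → 1, fb=0
43: 1111011110100101000110 → 1, fb=0
44: 1110111101001010001100 → 1, fb=0
45: 1101111010010100011000 → 1, fb=0
46: 1011110100101000110000 → 1, fb=1
47: 0111101001010001100001 → 0, fb=1
48: 1111010010100011000011 → 1, fb=0
49: 1110100101000110000110 → 1, fb=0
50: 1101001010001100001100 → 1, fb=0
51: 1010010100011000011000 → 1, fb=1
52: 0100101000110000110001 → 0, fb=1
53: 1001010001100001100011 → 1, fb=1
54: 0010100011000011000111 → 0, fb=0
55: 0101000110000110001110 → 0, fb=1
56: 1010001100001100011101 → 1, fb=1
57: 0100011000011000111011 → 0, fb=1
58: 1000110000110001110111 → 1, fb=1
59: 0001100001100011101111 → 0, fb=0
60: 0011000011000111011110 → 0, fb=0
61: 0110000110001110111100 → 0, fb=1
62: 1100001100011101111001 → 1, fb=0
63: 1000011000111011110010 → 1, fb=1
64: 0000110001110111100101 → 0, fb=0
65: 0001100011101111001010 → 0, fb=0
66: 0011000111011110010100 → 0, fb=0
67: 0110001110111100101000 → 0, fb=1
68: 1100011101111001010001 → 1, fb=0
69: 1000111011110010100010 → 1, fb=1
70: 0001110111100101000101 → 0, fb=0
71: 0011101111001010001010 → 0, fb=0
72: 0111011110010100010100 → 0, fb=1
73: 1110111100101000101001 → 1, fb=0
74: 1101111001010001010010 → 1, fb=0
75: 1011110010100010100100 → 1, fb=1
76: 0111100101000101001001 → 0, fb=1
77: 1111001010001010010011 → 1, fb=0
78: 1110010100010100100110 → 1, fb=0
79: 1100101000101001001100 → 1, fb=0
80: 1001010001010010011000 → 1, fb=1
81: 0010100010100100110001 → 0, fb=0
82: 0101000101001001100010 → 0, fb=1
83: 1010001010010011000101 → 1, fb=1
84: 0100010100100110001011 → 0, fb=1
85: 1000101001001100010111 → 1, fb=1
86: 0001010010011000101111 → 0, fb=0
87: 0010100100110001011110 → 0, fb=0
88: 0101001001100010111100 → 0, fb=1
89: 1010010011000101111001 → 1, fb=1
90: 0100100110001011110011 → 0, fb=1
91: 1001001100010111100111 → 1, fb=1
92: 0010011000101111001111 → 0, fb=0
93: 0100110001011110011110 → 0, fb=1
94: 1001100010111100111101 → 1, fb=1
95: 0011000101111001111011 → 0, fb=0
96: 0110001011110011110110 → 0, fb=1
97: 1100010111100111101101 → 1, fb=0
98: 1000101111001111011010 → 1, fb=1
99: 0001011110011110110101 → 0, fb=0
100: 0010111100111101101010 → 0, fb=0
101: 0101111001111011010100 → 0, fb=1
102: 1011110011110110101001 → 1, fb=1
103: 0111100111101101010011 → 0, fb=1
104: 1111001111011010100111 → 1, fb=0
105: 1110011110110101001110 → 1, fb=0
106: 1100111101101010011100 → 1, fb=0
107: 1001111011010100111000 → 1, fb=1
108: 0011110110101001110001 → 0, fb=0
109: 0111101101010011100010 → 0, fb=1
110: 1111011010100111000101 → 1, fb=0
111: 1110110101001110001010 → 1, fb=0
112: 1101101010011100010100 → 1, fb=0
113: 1011010100111000101000 → 1, fb=1
114: 0110101001110001010001 → 0, fb=1
115: 1101010011100010100011 → 1, fb=0
116: 1010100111000101000110 → 1, fb=1
117: 0101001110001010001101 → 0, fb=1
118: 1010011100010100011011 → 1, fb=1
119: 0100111000101000110111 → 0, fb=1
120: 1001110001010001101111 → 1, fb=1
121: 0011100010100011011111 → 0, fb=0
122: 0111000101000110111110 → 0, fb=1
123: 1110001010001101111101 → 1, fb=0
124: 1100010100011011111010 → 1, fb=0
125: 1000101000110111110100 → 1, fb=1
126: 0001010001101111101001 → 0, fb=0
127: 0010100011011111010010 → 0, fb=0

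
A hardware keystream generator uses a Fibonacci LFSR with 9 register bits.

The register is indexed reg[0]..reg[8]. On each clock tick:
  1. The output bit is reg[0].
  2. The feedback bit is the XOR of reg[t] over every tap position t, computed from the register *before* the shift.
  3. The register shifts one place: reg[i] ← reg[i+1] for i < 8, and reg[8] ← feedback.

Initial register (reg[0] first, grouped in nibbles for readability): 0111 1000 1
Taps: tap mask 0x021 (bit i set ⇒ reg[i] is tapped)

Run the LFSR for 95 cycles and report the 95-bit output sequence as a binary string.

k : reg_k → out_k, fb_k
0: 011110001 → 0, fb=0
1: 111100010 → 1, fb=1
2: 111000101 → 1, fb=1
3: 110001011 → 1, fb=0
4: 100010110 → 1, fb=1
5: 000101101 → 0, fb=1
6: 001011011 → 0, fb=1
7: 010110111 → 0, fb=0
8: 101101110 → 1, fb=0
9: 011011100 → 0, fb=1
10: 110111001 → 1, fb=0
11: 101110010 → 1, fb=1
12: 011100101 → 0, fb=0
13: 111001010 → 1, fb=0
14: 110010100 → 1, fb=1
15: 100101001 → 1, fb=0
16: 001010010 → 0, fb=0
17: 010100100 → 0, fb=0
18: 101001000 → 1, fb=0
19: 010010000 → 0, fb=0
20: 100100000 → 1, fb=1
21: 001000001 → 0, fb=0
22: 010000010 → 0, fb=0
23: 100000100 → 1, fb=1
24: 000001001 → 0, fb=1
25: 000010011 → 0, fb=0
26: 000100110 → 0, fb=0
27: 001001100 → 0, fb=1
28: 010011001 → 0, fb=1
29: 100110011 → 1, fb=1
30: 001100111 → 0, fb=0
31: 011001110 → 0, fb=1
32: 110011101 → 1, fb=0
33: 100111010 → 1, fb=0
34: 001110100 → 0, fb=0
35: 011101000 → 0, fb=1
36: 111010001 → 1, fb=1
37: 110100011 → 1, fb=1
38: 101000111 → 1, fb=1
39: 010001111 → 0, fb=1
40: 100011111 → 1, fb=0
41: 000111110 → 0, fb=1
42: 001111101 → 0, fb=1
43: 011111011 → 0, fb=1
44: 111110111 → 1, fb=1
45: 111101111 → 1, fb=0
46: 111011110 → 1, fb=0
47: 110111100 → 1, fb=0
48: 101111000 → 1, fb=0
49: 011110000 → 0, fb=0
50: 111100000 → 1, fb=1
51: 111000001 → 1, fb=1
52: 110000011 → 1, fb=1
53: 100000111 → 1, fb=1
54: 000001111 → 0, fb=1
55: 000011111 → 0, fb=1
56: 000111111 → 0, fb=1
57: 001111111 → 0, fb=1
58: 011111111 → 0, fb=1
59: 111111111 → 1, fb=0
60: 111111110 → 1, fb=0
61: 111111100 → 1, fb=0
62: 111111000 → 1, fb=0
63: 111110000 → 1, fb=1
64: 111100001 → 1, fb=1
65: 111000011 → 1, fb=1
66: 110000111 → 1, fb=1
67: 100001111 → 1, fb=0
68: 000011110 → 0, fb=1
69: 000111101 → 0, fb=1
70: 001111011 → 0, fb=1
71: 011110111 → 0, fb=0
72: 111101110 → 1, fb=0
73: 111011100 → 1, fb=0
74: 110111000 → 1, fb=0
75: 101110000 → 1, fb=1
76: 011100001 → 0, fb=0
77: 111000010 → 1, fb=1
78: 110000101 → 1, fb=1
79: 100001011 → 1, fb=0
80: 000010110 → 0, fb=0
81: 000101100 → 0, fb=1
82: 001011001 → 0, fb=1
83: 010110011 → 0, fb=0
84: 101100110 → 1, fb=1
85: 011001101 → 0, fb=1
86: 110011011 → 1, fb=0
87: 100110110 → 1, fb=1
88: 001101101 → 0, fb=1
89: 011011011 → 0, fb=1
90: 110110111 → 1, fb=1
91: 101101111 → 1, fb=0
92: 011011110 → 0, fb=1
93: 110111101 → 1, fb=0
94: 101111010 → 1, fb=0

01111000101101110010100100000100110011101000111110111100000111111111000011110111000010110011011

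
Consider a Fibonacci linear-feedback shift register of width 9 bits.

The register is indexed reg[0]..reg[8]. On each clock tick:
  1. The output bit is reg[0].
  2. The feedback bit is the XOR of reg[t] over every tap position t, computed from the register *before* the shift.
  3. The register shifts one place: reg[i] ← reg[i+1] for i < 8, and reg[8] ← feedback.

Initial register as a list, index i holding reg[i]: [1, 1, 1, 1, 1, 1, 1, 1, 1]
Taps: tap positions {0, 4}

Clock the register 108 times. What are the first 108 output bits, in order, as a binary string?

tick  register→output (feedback)
  0  111111111→1 (0)
  1  111111110→1 (0)
  2  111111100→1 (0)
  3  111111000→1 (0)
  4  111110000→1 (0)
  5  111100000→1 (1)
  6  111000001→1 (1)
  7  110000011→1 (1)
  8  100000111→1 (1)
  9  000001111→0 (0)
 10  000011110→0 (1)
 11  000111101→0 (1)
 12  001111011→0 (1)
 13  011110111→0 (1)
 14  111101111→1 (1)
 15  111011111→1 (0)
 16  110111110→1 (0)
 17  101111100→1 (0)
 18  011111000→0 (1)
 19  111110001→1 (0)
 20  111100010→1 (1)
 21  111000101→1 (1)
 22  110001011→1 (1)
 23  100010111→1 (0)
 24  000101110→0 (0)
 25  001011100→0 (1)
 26  010111001→0 (1)
 27  101110011→1 (0)
 28  011100110→0 (0)
 29  111001100→1 (1)
 30  110011001→1 (0)
 31  100110010→1 (0)
 32  001100100→0 (0)
 33  011001000→0 (0)
 34  110010000→1 (0)
 35  100100000→1 (1)
 36  001000001→0 (0)
 37  010000010→0 (0)
 38  100000100→1 (1)
 39  000001001→0 (0)
 40  000010010→0 (1)
 41  000100101→0 (0)
 42  001001010→0 (0)
 43  010010100→0 (1)
 44  100101001→1 (1)
 45  001010011→0 (1)
 46  010100111→0 (0)
 47  101001110→1 (1)
 48  010011101→0 (1)
 49  100111011→1 (0)
 50  001110110→0 (1)
 51  011101101→0 (0)
 52  111011010→1 (0)
 53  110110100→1 (0)
 54  101101000→1 (1)
 55  011010001→0 (1)
 56  110100011→1 (1)
 57  101000111→1 (1)
 58  010001111→0 (0)
 59  100011110→1 (0)
 60  000111100→0 (1)
 61  001111001→0 (1)
 62  011110011→0 (1)
 63  111100111→1 (1)
 64  111001111→1 (1)
 65  110011111→1 (0)
 66  100111110→1 (0)
 67  001111100→0 (1)
 68  011111001→0 (1)
 69  111110011→1 (0)
 70  111100110→1 (1)
 71  111001101→1 (1)
 72  110011011→1 (0)
 73  100110110→1 (0)
 74  001101100→0 (0)
 75  011011000→0 (1)
 76  110110001→1 (0)
 77  101100010→1 (1)
 78  011000101→0 (0)
 79  110001010→1 (1)
 80  100010101→1 (0)
 81  000101010→0 (0)
 82  001010100→0 (1)
 83  010101001→0 (0)
 84  101010010→1 (0)
 85  010100100→0 (0)
 86  101001000→1 (1)
 87  010010001→0 (1)
 88  100100011→1 (1)
 89  001000111→0 (0)
 90  010001110→0 (0)
 91  100011100→1 (0)
 92  000111000→0 (1)
 93  001110001→0 (1)
 94  011100011→0 (0)
 95  111000110→1 (1)
 96  110001101→1 (1)
 97  100011011→1 (0)
 98  000110110→0 (1)
 99  001101101→0 (0)
100  011011010→0 (1)
101  110110101→1 (0)
102  101101010→1 (1)
103  011010101→0 (1)
104  110101011→1 (1)
105  101010111→1 (0)
106  010101110→0 (0)
107  101011100→1 (0)

111111111000001111011111000101110011001000001001010011101101000111100111110011011000101010010001110001101101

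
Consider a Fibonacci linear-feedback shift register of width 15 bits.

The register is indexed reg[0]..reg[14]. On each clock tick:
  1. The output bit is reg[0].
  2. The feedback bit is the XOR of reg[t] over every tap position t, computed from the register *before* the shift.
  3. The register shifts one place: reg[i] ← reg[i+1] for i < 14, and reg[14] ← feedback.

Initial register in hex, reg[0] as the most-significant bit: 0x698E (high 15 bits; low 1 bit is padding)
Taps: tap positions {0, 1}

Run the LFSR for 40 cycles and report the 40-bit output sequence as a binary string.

0110100110001111011101010010001100111110

step | reg (before) | out | fb
   0 | 011010011000111 | 0 | 1
   1 | 110100110001111 | 1 | 0
   2 | 101001100011110 | 1 | 1
   3 | 010011000111101 | 0 | 1
   4 | 100110001111011 | 1 | 1
   5 | 001100011110111 | 0 | 0
   6 | 011000111101110 | 0 | 1
   7 | 110001111011101 | 1 | 0
   8 | 100011110111010 | 1 | 1
   9 | 000111101110101 | 0 | 0
  10 | 001111011101010 | 0 | 0
  11 | 011110111010100 | 0 | 1
  12 | 111101110101001 | 1 | 0
  13 | 111011101010010 | 1 | 0
  14 | 110111010100100 | 1 | 0
  15 | 101110101001000 | 1 | 1
  16 | 011101010010001 | 0 | 1
  17 | 111010100100011 | 1 | 0
  18 | 110101001000110 | 1 | 0
  19 | 101010010001100 | 1 | 1
  20 | 010100100011001 | 0 | 1
  21 | 101001000110011 | 1 | 1
  22 | 010010001100111 | 0 | 1
  23 | 100100011001111 | 1 | 1
  24 | 001000110011111 | 0 | 0
  25 | 010001100111110 | 0 | 1
  26 | 100011001111101 | 1 | 1
  27 | 000110011111011 | 0 | 0
  28 | 001100111110110 | 0 | 0
  29 | 011001111101100 | 0 | 1
  30 | 110011111011001 | 1 | 0
  31 | 100111110110010 | 1 | 1
  32 | 001111101100101 | 0 | 0
  33 | 011111011001010 | 0 | 1
  34 | 111110110010101 | 1 | 0
  35 | 111101100101010 | 1 | 0
  36 | 111011001010100 | 1 | 0
  37 | 110110010101000 | 1 | 0
  38 | 101100101010000 | 1 | 1
  39 | 011001010100001 | 0 | 1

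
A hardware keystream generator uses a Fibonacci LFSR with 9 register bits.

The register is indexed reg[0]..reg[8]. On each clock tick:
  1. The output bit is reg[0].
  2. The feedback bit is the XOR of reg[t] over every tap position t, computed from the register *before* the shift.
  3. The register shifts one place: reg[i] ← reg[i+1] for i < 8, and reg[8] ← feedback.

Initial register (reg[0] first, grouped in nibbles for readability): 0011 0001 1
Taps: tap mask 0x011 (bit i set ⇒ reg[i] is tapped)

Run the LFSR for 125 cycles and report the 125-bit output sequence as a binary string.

step | reg (before) | out | fb
   0 | 001100011 | 0 | 0
   1 | 011000110 | 0 | 0
   2 | 110001100 | 1 | 1
   3 | 100011001 | 1 | 0
   4 | 000110010 | 0 | 1
   5 | 001100101 | 0 | 0
   6 | 011001010 | 0 | 0
   7 | 110010100 | 1 | 0
   8 | 100101000 | 1 | 1
   9 | 001010001 | 0 | 1
  10 | 010100011 | 0 | 0
  11 | 101000110 | 1 | 1
  12 | 010001101 | 0 | 0
  13 | 100011010 | 1 | 0
  14 | 000110100 | 0 | 1
  15 | 001101001 | 0 | 0
  16 | 011010010 | 0 | 1
  17 | 110100101 | 1 | 1
  18 | 101001011 | 1 | 1
  19 | 010010111 | 0 | 1
  20 | 100101111 | 1 | 1
  21 | 001011111 | 0 | 1
  22 | 010111111 | 0 | 1
  23 | 101111111 | 1 | 0
  24 | 011111110 | 0 | 1
  25 | 111111101 | 1 | 0
  26 | 111111010 | 1 | 0
  27 | 111110100 | 1 | 0
  28 | 111101000 | 1 | 1
  29 | 111010001 | 1 | 0
  30 | 110100010 | 1 | 1
  31 | 101000101 | 1 | 1
  32 | 010001011 | 0 | 0
  33 | 100010110 | 1 | 0
  34 | 000101100 | 0 | 0
  35 | 001011000 | 0 | 1
  36 | 010110001 | 0 | 1
  37 | 101100011 | 1 | 1
  38 | 011000111 | 0 | 0
  39 | 110001110 | 1 | 1
  40 | 100011101 | 1 | 0
  41 | 000111010 | 0 | 1
  42 | 001110101 | 0 | 1
  43 | 011101011 | 0 | 0
  44 | 111010110 | 1 | 0
  45 | 110101100 | 1 | 1
  46 | 101011001 | 1 | 0
  47 | 010110010 | 0 | 1
  48 | 101100101 | 1 | 1
  49 | 011001011 | 0 | 0
  50 | 110010110 | 1 | 0
  51 | 100101100 | 1 | 1
  52 | 001011001 | 0 | 1
  53 | 010110011 | 0 | 1
  54 | 101100111 | 1 | 1
  55 | 011001111 | 0 | 0
  56 | 110011110 | 1 | 0
  57 | 100111100 | 1 | 0
  58 | 001111000 | 0 | 1
  59 | 011110001 | 0 | 1
  60 | 111100011 | 1 | 1
  61 | 111000111 | 1 | 1
  62 | 110001111 | 1 | 1
  63 | 100011111 | 1 | 0
  64 | 000111110 | 0 | 1
  65 | 001111101 | 0 | 1
  66 | 011111011 | 0 | 1
  67 | 111110111 | 1 | 0
  68 | 111101110 | 1 | 1
  69 | 111011101 | 1 | 0
  70 | 110111010 | 1 | 0
  71 | 101110100 | 1 | 0
  72 | 011101000 | 0 | 0
  73 | 111010000 | 1 | 0
  74 | 110100000 | 1 | 1
  75 | 101000001 | 1 | 1
  76 | 010000011 | 0 | 0
  77 | 100000110 | 1 | 1
  78 | 000001101 | 0 | 0
  79 | 000011010 | 0 | 1
  80 | 000110101 | 0 | 1
  81 | 001101011 | 0 | 0
  82 | 011010110 | 0 | 1
  83 | 110101101 | 1 | 1
  84 | 101011011 | 1 | 0
  85 | 010110110 | 0 | 1
  86 | 101101101 | 1 | 1
  87 | 011011011 | 0 | 1
  88 | 110110111 | 1 | 0
  89 | 101101110 | 1 | 1
  90 | 011011101 | 0 | 1
  91 | 110111011 | 1 | 0
  92 | 101110110 | 1 | 0
  93 | 011101100 | 0 | 0
  94 | 111011000 | 1 | 0
  95 | 110110000 | 1 | 0
  96 | 101100000 | 1 | 1
  97 | 011000001 | 0 | 0
  98 | 110000010 | 1 | 1
  99 | 100000101 | 1 | 1
 100 | 000001011 | 0 | 0
 101 | 000010110 | 0 | 1
 102 | 000101101 | 0 | 0
 103 | 001011010 | 0 | 1
 104 | 010110101 | 0 | 1
 105 | 101101011 | 1 | 1
 106 | 011010111 | 0 | 1
 107 | 110101111 | 1 | 1
 108 | 101011111 | 1 | 0
 109 | 010111110 | 0 | 1
 110 | 101111101 | 1 | 0
 111 | 011111010 | 0 | 1
 112 | 111110101 | 1 | 0
 113 | 111101010 | 1 | 1
 114 | 111010101 | 1 | 0
 115 | 110101010 | 1 | 1
 116 | 101010101 | 1 | 0
 117 | 010101010 | 0 | 0
 118 | 101010100 | 1 | 0
 119 | 010101000 | 0 | 0
 120 | 101010000 | 1 | 0
 121 | 010100000 | 0 | 0
 122 | 101000000 | 1 | 1
 123 | 010000001 | 0 | 0
 124 | 100000010 | 1 | 1

00110001100101000110100101111111010001011000111010110010110011110001111101110100000110101101101110110000010110101111101010101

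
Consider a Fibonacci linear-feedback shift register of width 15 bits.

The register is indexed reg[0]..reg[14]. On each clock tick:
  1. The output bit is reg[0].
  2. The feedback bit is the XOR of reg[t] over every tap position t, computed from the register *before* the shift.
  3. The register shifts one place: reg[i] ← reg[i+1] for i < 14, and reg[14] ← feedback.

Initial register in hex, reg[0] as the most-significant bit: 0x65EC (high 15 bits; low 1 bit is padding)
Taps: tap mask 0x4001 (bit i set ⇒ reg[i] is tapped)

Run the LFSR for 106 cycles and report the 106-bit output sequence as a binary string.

0110010111101100100011010110111000010011011010000011101101100000010110110111111100100100101010111000111001

k : reg_k → out_k, fb_k
0: 011001011110110 → 0, fb=0
1: 110010111101100 → 1, fb=1
2: 100101111011001 → 1, fb=0
3: 001011110110010 → 0, fb=0
4: 010111101100100 → 0, fb=0
5: 101111011001000 → 1, fb=1
6: 011110110010001 → 0, fb=1
7: 111101100100011 → 1, fb=0
8: 111011001000110 → 1, fb=1
9: 110110010001101 → 1, fb=0
10: 101100100011010 → 1, fb=1
11: 011001000110101 → 0, fb=1
12: 110010001101011 → 1, fb=0
13: 100100011010110 → 1, fb=1
14: 001000110101101 → 0, fb=1
15: 010001101011011 → 0, fb=1
16: 100011010110111 → 1, fb=0
17: 000110101101110 → 0, fb=0
18: 001101011011100 → 0, fb=0
19: 011010110111000 → 0, fb=0
20: 110101101110000 → 1, fb=1
21: 101011011100001 → 1, fb=0
22: 010110111000010 → 0, fb=0
23: 101101110000100 → 1, fb=1
24: 011011100001001 → 0, fb=1
25: 110111000010011 → 1, fb=0
26: 101110000100110 → 1, fb=1
27: 011100001001101 → 0, fb=1
28: 111000010011011 → 1, fb=0
29: 110000100110110 → 1, fb=1
30: 100001001101101 → 1, fb=0
31: 000010011011010 → 0, fb=0
32: 000100110110100 → 0, fb=0
33: 001001101101000 → 0, fb=0
34: 010011011010000 → 0, fb=0
35: 100110110100000 → 1, fb=1
36: 001101101000001 → 0, fb=1
37: 011011010000011 → 0, fb=1
38: 110110100000111 → 1, fb=0
39: 101101000001110 → 1, fb=1
40: 011010000011101 → 0, fb=1
41: 110100000111011 → 1, fb=0
42: 101000001110110 → 1, fb=1
43: 010000011101101 → 0, fb=1
44: 100000111011011 → 1, fb=0
45: 000001110110110 → 0, fb=0
46: 000011101101100 → 0, fb=0
47: 000111011011000 → 0, fb=0
48: 001110110110000 → 0, fb=0
49: 011101101100000 → 0, fb=0
50: 111011011000000 → 1, fb=1
51: 110110110000001 → 1, fb=0
52: 101101100000010 → 1, fb=1
53: 011011000000101 → 0, fb=1
54: 110110000001011 → 1, fb=0
55: 101100000010110 → 1, fb=1
56: 011000000101101 → 0, fb=1
57: 110000001011011 → 1, fb=0
58: 100000010110110 → 1, fb=1
59: 000000101101101 → 0, fb=1
60: 000001011011011 → 0, fb=1
61: 000010110110111 → 0, fb=1
62: 000101101101111 → 0, fb=1
63: 001011011011111 → 0, fb=1
64: 010110110111111 → 0, fb=1
65: 101101101111111 → 1, fb=0
66: 011011011111110 → 0, fb=0
67: 110110111111100 → 1, fb=1
68: 101101111111001 → 1, fb=0
69: 011011111110010 → 0, fb=0
70: 110111111100100 → 1, fb=1
71: 101111111001001 → 1, fb=0
72: 011111110010010 → 0, fb=0
73: 111111100100100 → 1, fb=1
74: 111111001001001 → 1, fb=0
75: 111110010010010 → 1, fb=1
76: 111100100100101 → 1, fb=0
77: 111001001001010 → 1, fb=1
78: 110010010010101 → 1, fb=0
79: 100100100101010 → 1, fb=1
80: 001001001010101 → 0, fb=1
81: 010010010101011 → 0, fb=1
82: 100100101010111 → 1, fb=0
83: 001001010101110 → 0, fb=0
84: 010010101011100 → 0, fb=0
85: 100101010111000 → 1, fb=1
86: 001010101110001 → 0, fb=1
87: 010101011100011 → 0, fb=1
88: 101010111000111 → 1, fb=0
89: 010101110001110 → 0, fb=0
90: 101011100011100 → 1, fb=1
91: 010111000111001 → 0, fb=1
92: 101110001110011 → 1, fb=0
93: 011100011100110 → 0, fb=0
94: 111000111001100 → 1, fb=1
95: 110001110011001 → 1, fb=0
96: 100011100110010 → 1, fb=1
97: 000111001100101 → 0, fb=1
98: 001110011001011 → 0, fb=1
99: 011100110010111 → 0, fb=1
100: 111001100101111 → 1, fb=0
101: 110011001011110 → 1, fb=1
102: 100110010111101 → 1, fb=0
103: 001100101111010 → 0, fb=0
104: 011001011110100 → 0, fb=0
105: 110010111101000 → 1, fb=1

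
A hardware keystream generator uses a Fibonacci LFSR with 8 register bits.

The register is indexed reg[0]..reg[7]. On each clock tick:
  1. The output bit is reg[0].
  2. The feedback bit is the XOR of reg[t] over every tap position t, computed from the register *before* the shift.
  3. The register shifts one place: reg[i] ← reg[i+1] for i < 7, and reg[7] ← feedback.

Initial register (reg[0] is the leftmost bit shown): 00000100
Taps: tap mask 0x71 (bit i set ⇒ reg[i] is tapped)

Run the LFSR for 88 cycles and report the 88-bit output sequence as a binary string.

0000010011101100100100110000001110100100011100010000000101100011110100001111111100100001

k : reg_k → out_k, fb_k
0: 00000100 → 0, fb=1
1: 00001001 → 0, fb=1
2: 00010011 → 0, fb=1
3: 00100111 → 0, fb=0
4: 01001110 → 0, fb=1
5: 10011101 → 1, fb=1
6: 00111011 → 0, fb=0
7: 01110110 → 0, fb=0
8: 11101100 → 1, fb=1
9: 11011001 → 1, fb=0
10: 10110010 → 1, fb=0
11: 01100100 → 0, fb=1
12: 11001001 → 1, fb=0
13: 10010010 → 1, fb=0
14: 00100100 → 0, fb=1
15: 01001001 → 0, fb=1
16: 10010011 → 1, fb=0
17: 00100110 → 0, fb=0
18: 01001100 → 0, fb=0
19: 10011000 → 1, fb=0
20: 00110000 → 0, fb=0
21: 01100000 → 0, fb=0
22: 11000000 → 1, fb=1
23: 10000001 → 1, fb=1
24: 00000011 → 0, fb=1
25: 00000111 → 0, fb=0
26: 00001110 → 0, fb=1
27: 00011101 → 0, fb=0
28: 00111010 → 0, fb=0
29: 01110100 → 0, fb=1
30: 11101001 → 1, fb=0
31: 11010010 → 1, fb=0
32: 10100100 → 1, fb=0
33: 01001000 → 0, fb=1
34: 10010001 → 1, fb=1
35: 00100011 → 0, fb=1
36: 01000111 → 0, fb=0
37: 10001110 → 1, fb=0
38: 00011100 → 0, fb=0
39: 00111000 → 0, fb=1
40: 01110001 → 0, fb=0
41: 11100010 → 1, fb=0
42: 11000100 → 1, fb=0
43: 10001000 → 1, fb=0
44: 00010000 → 0, fb=0
45: 00100000 → 0, fb=0
46: 01000000 → 0, fb=0
47: 10000000 → 1, fb=1
48: 00000001 → 0, fb=0
49: 00000010 → 0, fb=1
50: 00000101 → 0, fb=1
51: 00001011 → 0, fb=0
52: 00010110 → 0, fb=0
53: 00101100 → 0, fb=0
54: 01011000 → 0, fb=1
55: 10110001 → 1, fb=1
56: 01100011 → 0, fb=1
57: 11000111 → 1, fb=1
58: 10001111 → 1, fb=0
59: 00011110 → 0, fb=1
60: 00111101 → 0, fb=0
61: 01111010 → 0, fb=0
62: 11110100 → 1, fb=0
63: 11101000 → 1, fb=0
64: 11010000 → 1, fb=1
65: 10100001 → 1, fb=1
66: 01000011 → 0, fb=1
67: 10000111 → 1, fb=1
68: 00001111 → 0, fb=1
69: 00011111 → 0, fb=1
70: 00111111 → 0, fb=1
71: 01111111 → 0, fb=1
72: 11111111 → 1, fb=0
73: 11111110 → 1, fb=0
74: 11111100 → 1, fb=1
75: 11111001 → 1, fb=0
76: 11110010 → 1, fb=0
77: 11100100 → 1, fb=0
78: 11001000 → 1, fb=0
79: 10010000 → 1, fb=1
80: 00100001 → 0, fb=0
81: 01000010 → 0, fb=1
82: 10000101 → 1, fb=0
83: 00001010 → 0, fb=0
84: 00010100 → 0, fb=1
85: 00101001 → 0, fb=1
86: 01010011 → 0, fb=1
87: 10100111 → 1, fb=1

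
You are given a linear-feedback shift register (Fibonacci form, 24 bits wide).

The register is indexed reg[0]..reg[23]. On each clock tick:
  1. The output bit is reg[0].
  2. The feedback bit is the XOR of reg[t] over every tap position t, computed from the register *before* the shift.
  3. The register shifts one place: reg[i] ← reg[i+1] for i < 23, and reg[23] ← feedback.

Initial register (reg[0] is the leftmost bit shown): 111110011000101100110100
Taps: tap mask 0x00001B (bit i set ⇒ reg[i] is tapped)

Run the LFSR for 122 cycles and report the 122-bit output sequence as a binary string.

tick  register→output (feedback)
  0  111110011000101100110100→1 (0)
  1  111100110001011001101000→1 (1)
  2  111001100010110011010001→1 (0)
  3  110011000101100110100010→1 (1)
  4  100110001011001101000101→1 (1)
  5  001100010110011010001011→0 (1)
  6  011000101100110100010111→0 (1)
  7  110001011001101000101111→1 (0)
  8  100010110011010001011110→1 (0)
  9  000101100110100010111100→0 (1)
 10  001011001101000101111001→0 (1)
 11  010110011010001011110011→0 (1)
 12  101100110100010111100111→1 (0)
 13  011001101000101111001110→0 (1)
 14  110011010001011110011101→1 (1)
 15  100110100010111100111011→1 (1)
 16  001101000101111001110111→0 (1)
 17  011010001011110011101111→0 (0)
 18  110100010111100111011110→1 (1)
 19  101000101111001110111101→1 (1)
 20  010001011110011101111011→0 (1)
 21  100010111100111011110111→1 (0)
 22  000101111001110111101110→0 (1)
 23  001011110011101111011101→0 (1)
 24  010111100111011110111011→0 (1)
 25  101111001110111101110111→1 (1)
 26  011110011101111011101111→0 (1)
 27  111100111011110111011111→1 (1)
 28  111001110111101110111111→1 (0)
 29  110011101111011101111110→1 (1)
 30  100111011110111011111101→1 (1)
 31  001110111101110111111011→0 (0)
 32  011101111011101111110110→0 (0)
 33  111011110111011111101100→1 (1)
 34  110111101110111111011001→1 (0)
 35  101111011101111110110010→1 (1)
 36  011110111011111101100101→0 (1)
 37  111101110111111011001011→1 (1)
 38  111011101111110110010111→1 (1)
 39  110111011111101100101111→1 (0)
 40  101110111111011001011110→1 (1)
 41  011101111110110010111101→0 (0)
 42  111011111101100101111010→1 (1)
 43  110111111011001011110101→1 (0)
 44  101111110110010111101010→1 (1)
 45  011111101100101111010101→0 (1)
 46  111111011001011110101011→1 (0)
 47  111110110010111101010110→1 (0)
 48  111101100101111010101100→1 (1)
 49  111011001011110101011001→1 (1)
 50  110110010111101010110011→1 (0)
 51  101100101111010101100110→1 (0)
 52  011001011110101011001100→0 (1)
 53  110010111101010110011001→1 (1)
 54  100101111010101100110011→1 (0)
 55  001011110101011001100110→0 (1)
 56  010111101010110011001101→0 (1)
 57  101111010101100110011011→1 (1)
 58  011110101011001100110111→0 (1)
 59  111101010110011001101111→1 (1)
 60  111010101100110011011111→1 (1)
 61  110101011001100110111111→1 (1)
 62  101010110011001101111111→1 (0)
 63  010101100110011011111110→0 (0)
 64  101011001100110111111100→1 (0)
 65  010110011001101111111000→0 (1)
 66  101100110011011111110001→1 (0)
 67  011001100110111111100010→0 (1)
 68  110011001101111111000101→1 (1)
 69  100110011011111110001011→1 (1)
 70  001100110111111100010111→0 (1)
 71  011001101111111000101111→0 (1)
 72  110011011111110001011111→1 (1)
 73  100110111111100010111111→1 (1)
 74  001101111111000101111111→0 (1)
 75  011011111110001011111111→0 (0)
 76  110111111100010111111110→1 (0)
 77  101111111000101111111100→1 (1)
 78  011111110001011111111001→0 (1)
 79  111111100010111111110011→1 (0)
 80  111111000101111111100110→1 (0)
 81  111110001011111111001100→1 (0)
 82  111100010111111110011000→1 (1)
 83  111000101111111100110001→1 (0)
 84  110001011111111001100010→1 (0)
 85  100010111111110011000100→1 (0)
 86  000101111111100110001000→0 (1)
 87  001011111111001100010001→0 (1)
 88  010111111110011000100011→0 (1)
 89  101111111100110001000111→1 (1)
 90  011111111001100010001111→0 (1)
 91  111111110011000100011111→1 (0)
 92  111111100110001000111110→1 (0)
 93  111111001100010001111100→1 (0)
 94  111110011000100011111000→1 (0)
 95  111100110001000111110000→1 (1)
 96  111001100010001111100001→1 (0)
 97  110011000100011111000010→1 (1)
 98  100110001000111110000101→1 (1)
 99  001100010001111100001011→0 (1)
100  011000100011111000010111→0 (1)
101  110001000111110000101111→1 (0)
102  100010001111100001011110→1 (0)
103  000100011111000010111100→0 (1)
104  001000111110000101111001→0 (0)
105  010001111100001011110010→0 (1)
106  100011111000010111100101→1 (0)
107  000111110000101111001010→0 (0)
108  001111100001011110010100→0 (0)
109  011111000010111100101000→0 (1)
110  111110000101111001010001→1 (0)
111  111100001011110010100010→1 (1)
112  111000010111100101000101→1 (0)
113  110000101111001010001010→1 (0)
114  100001011110010100010100→1 (1)
115  000010111100101000101001→0 (1)
116  000101111001010001010011→0 (1)
117  001011110010100010100111→0 (1)
118  010111100101000101001111→0 (1)
119  101111001010001010011111→1 (1)
120  011110010100010100111111→0 (1)
121  111100101000101001111111→1 (1)

11111001100010110011010001011110011101111011101111110110010111101010110011001101111111000101111111100110001000111110000101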